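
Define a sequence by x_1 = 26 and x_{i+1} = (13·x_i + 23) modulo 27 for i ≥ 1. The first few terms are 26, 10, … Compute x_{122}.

7

Computing terms: x_1 = 26; x_2 = 10; x_3 = 18; x_4 = 14; x_5 = 16; x_6 = 15; x_7 = 2; x_8 = 22; x_9 = 12; x_{10} = 17; x_{11} = 1; x_{12} = 9; x_{13} = 5; x_{14} = 7; x_{15} = 6; x_{16} = 20; x_{17} = 13; x_{18} = 3; x_{19} = 8; x_{20} = 19; x_{21} = 0; x_{22} = 23; x_{23} = 25; x_{24} = 24; x_{25} = 11; x_{26} = 4; x_{27} = 21; x_{28} = 26.
The sequence repeats with period 27.
(122 - 1) mod 27 = 13, so x_{122} = x_{14} = 7.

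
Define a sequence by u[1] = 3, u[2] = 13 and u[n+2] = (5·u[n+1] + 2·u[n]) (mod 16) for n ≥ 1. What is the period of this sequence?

Listing terms: u[1] = 3, u[2] = 13, u[3] = 7, u[4] = 13, u[5] = 15, u[6] = 5, u[7] = 7, u[8] = 13.
Since (u[7], u[8]) = (u[3], u[4]) = (7, 13) (two consecutive terms determine the rest), the sequence is eventually periodic: after a pre-period of length 2 it cycles with period 4.

4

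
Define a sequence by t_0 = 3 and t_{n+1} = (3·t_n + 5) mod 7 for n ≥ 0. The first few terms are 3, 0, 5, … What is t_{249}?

6

Listing terms: t_0 = 3; t_1 = 0; t_2 = 5; t_3 = 6; t_4 = 2; t_5 = 4; t_6 = 3.
The sequence repeats with period 6.
(249 - 0) mod 6 = 3, so t_{249} = t_3 = 6.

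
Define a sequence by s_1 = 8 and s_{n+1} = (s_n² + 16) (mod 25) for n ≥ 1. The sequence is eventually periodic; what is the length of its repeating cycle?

We have s_1 = 8; s_2 = 5; s_3 = 16; s_4 = 22; s_5 = 0; s_6 = 16.
Since s_6 = s_3 = 16, the sequence is eventually periodic: after a pre-period of length 2 it cycles with period 3.

3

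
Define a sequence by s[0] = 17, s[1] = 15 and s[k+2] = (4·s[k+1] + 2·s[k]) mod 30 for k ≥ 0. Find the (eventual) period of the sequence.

12

Listing terms: s[0] = 17,  s[1] = 15,  s[2] = 4,  s[3] = 16,  s[4] = 12,  s[5] = 20,  s[6] = 14,  s[7] = 6,  s[8] = 22,  s[9] = 10,  s[10] = 24,  s[11] = 26,  s[12] = 2,  s[13] = 0,  s[14] = 4,  s[15] = 16.
Since (s[14], s[15]) = (s[2], s[3]) = (4, 16) (two consecutive terms determine the rest), the sequence is eventually periodic: after a pre-period of length 2 it cycles with period 12.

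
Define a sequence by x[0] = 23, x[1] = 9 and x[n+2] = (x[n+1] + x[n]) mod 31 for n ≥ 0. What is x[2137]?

22

x[0] = 23; x[1] = 9; x[2] = 1; x[3] = 10; x[4] = 11; x[5] = 21; x[6] = 1; x[7] = 22; x[8] = 23; x[9] = 14; x[10] = 6; x[11] = 20; x[12] = 26; x[13] = 15; x[14] = 10; x[15] = 25; x[16] = 4; x[17] = 29; x[18] = 2; x[19] = 0; x[20] = 2; x[21] = 2; x[22] = 4; x[23] = 6; x[24] = 10; x[25] = 16; x[26] = 26; x[27] = 11; x[28] = 6; x[29] = 17; x[30] = 23; x[31] = 9.
Since (x[30], x[31]) = (x[0], x[1]) = (23, 9) (two consecutive terms determine the rest), the sequence is periodic with period 30.
So x[2137] = x[0 + ((2137-0) mod 30)] = x[7] = 22.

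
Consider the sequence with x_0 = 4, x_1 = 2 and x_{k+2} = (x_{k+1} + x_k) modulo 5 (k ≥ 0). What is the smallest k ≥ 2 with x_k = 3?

3

We have x_0 = 4, x_1 = 2, x_2 = 1, x_3 = 3, x_4 = 4, x_5 = 2.
Since (x_4, x_5) = (x_0, x_1) = (4, 2) (two consecutive terms determine the rest), the sequence is periodic with period 4.
The value 3 first appears (with k ≥ 2) at x_3.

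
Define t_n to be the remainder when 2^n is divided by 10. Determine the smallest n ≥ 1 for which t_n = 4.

Computing terms: t_0 = 1, t_1 = 2, t_2 = 4, t_3 = 8, t_4 = 6, t_5 = 2.
Since t_5 = t_1 = 2, the sequence is eventually periodic: after a pre-period of length 1 it cycles with period 4.
The value 4 first appears (with n ≥ 1) at t_2.

2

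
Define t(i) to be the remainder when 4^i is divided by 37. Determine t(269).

We have t(0) = 1,  t(1) = 4,  t(2) = 16,  t(3) = 27,  t(4) = 34,  t(5) = 25,  t(6) = 26,  t(7) = 30,  t(8) = 9,  t(9) = 36,  t(10) = 33,  t(11) = 21,  t(12) = 10,  t(13) = 3,  t(14) = 12,  t(15) = 11,  t(16) = 7,  t(17) = 28,  t(18) = 1.
The sequence repeats with period 18.
So t(269) = t(0 + ((269-0) mod 18)) = t(17) = 28.

28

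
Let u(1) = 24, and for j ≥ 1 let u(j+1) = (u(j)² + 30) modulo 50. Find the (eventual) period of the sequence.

4

We have u(1) = 24, u(2) = 6, u(3) = 16, u(4) = 36, u(5) = 26, u(6) = 6.
Since u(6) = u(2) = 6, the sequence is eventually periodic: after a pre-period of length 1 it cycles with period 4.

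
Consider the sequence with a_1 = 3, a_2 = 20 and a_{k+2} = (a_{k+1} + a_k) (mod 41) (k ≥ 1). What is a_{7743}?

Listing terms: a_1 = 3, a_2 = 20, a_3 = 23, a_4 = 2, a_5 = 25, a_6 = 27, a_7 = 11, a_8 = 38, a_9 = 8, a_{10} = 5, a_{11} = 13, a_{12} = 18, a_{13} = 31, a_{14} = 8, a_{15} = 39, a_{16} = 6, a_{17} = 4, a_{18} = 10, a_{19} = 14, a_{20} = 24, a_{21} = 38, a_{22} = 21, a_{23} = 18, a_{24} = 39, a_{25} = 16, a_{26} = 14, a_{27} = 30, a_{28} = 3, a_{29} = 33, a_{30} = 36, a_{31} = 28, a_{32} = 23, a_{33} = 10, a_{34} = 33, a_{35} = 2, a_{36} = 35, a_{37} = 37, a_{38} = 31, a_{39} = 27, a_{40} = 17, a_{41} = 3, a_{42} = 20.
The sequence repeats with period 40.
So a_{7743} = a_{1 + ((7743-1) mod 40)} = a_{23} = 18.

18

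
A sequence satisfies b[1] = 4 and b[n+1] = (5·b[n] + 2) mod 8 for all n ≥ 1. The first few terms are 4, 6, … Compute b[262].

6

b[1] = 4, b[2] = 6, b[3] = 0, b[4] = 2, b[5] = 4.
Since b[5] = b[1] = 4, the sequence is periodic with period 4.
(262 - 1) mod 4 = 1, so b[262] = b[2] = 6.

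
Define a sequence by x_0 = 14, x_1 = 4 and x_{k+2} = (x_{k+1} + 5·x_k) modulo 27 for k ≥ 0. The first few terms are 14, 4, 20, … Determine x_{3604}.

5

We have x_0 = 14; x_1 = 4; x_2 = 20; x_3 = 13; x_4 = 5; x_5 = 16; x_6 = 14; x_7 = 13; x_8 = 2; x_9 = 13; x_{10} = 23; x_{11} = 7; x_{12} = 14; x_{13} = 22; x_{14} = 11; x_{15} = 13; x_{16} = 14; x_{17} = 25; x_{18} = 14; x_{19} = 4.
Since (x_{18}, x_{19}) = (x_0, x_1) = (14, 4) (two consecutive terms determine the rest), the sequence is periodic with period 18.
So x_{3604} = x_{0 + ((3604-0) mod 18)} = x_4 = 5.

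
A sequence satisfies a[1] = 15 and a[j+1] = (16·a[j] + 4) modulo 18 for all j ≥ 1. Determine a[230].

Computing terms: a[1] = 15, a[2] = 10, a[3] = 2, a[4] = 0, a[5] = 4, a[6] = 14, a[7] = 12, a[8] = 16, a[9] = 8, a[10] = 6, a[11] = 10.
Since a[11] = a[2] = 10, the sequence is eventually periodic: after a pre-period of length 1 it cycles with period 9.
For j ≥ 2, a[j] depends only on (j - 2) mod 9. (230 - 2) mod 9 = 3, so a[230] = a[5] = 4.

4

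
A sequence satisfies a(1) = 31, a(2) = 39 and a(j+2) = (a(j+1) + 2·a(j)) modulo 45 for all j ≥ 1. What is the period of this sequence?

Listing terms: a(1) = 31; a(2) = 39; a(3) = 11; a(4) = 44; a(5) = 21; a(6) = 19; a(7) = 16; a(8) = 9; a(9) = 41; a(10) = 14; a(11) = 6; a(12) = 34; a(13) = 1; a(14) = 24; a(15) = 26; a(16) = 29; a(17) = 36; a(18) = 4; a(19) = 31; a(20) = 39.
Since (a(19), a(20)) = (a(1), a(2)) = (31, 39) (two consecutive terms determine the rest), the sequence is periodic with period 18.

18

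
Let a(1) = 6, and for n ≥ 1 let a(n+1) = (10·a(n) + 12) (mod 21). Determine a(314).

Listing terms: a(1) = 6,  a(2) = 9,  a(3) = 18,  a(4) = 3,  a(5) = 0,  a(6) = 12,  a(7) = 6.
Since a(7) = a(1) = 6, the sequence is periodic with period 6.
So a(314) = a(1 + ((314-1) mod 6)) = a(2) = 9.

9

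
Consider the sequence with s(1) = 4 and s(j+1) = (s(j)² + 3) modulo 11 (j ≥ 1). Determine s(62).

Listing terms: s(1) = 4, s(2) = 8, s(3) = 1, s(4) = 4.
The sequence repeats with period 3.
So s(62) = s(1 + ((62-1) mod 3)) = s(2) = 8.

8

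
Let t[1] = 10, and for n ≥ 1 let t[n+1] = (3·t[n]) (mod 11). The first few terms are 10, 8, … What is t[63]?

2

t[1] = 10; t[2] = 8; t[3] = 2; t[4] = 6; t[5] = 7; t[6] = 10.
Since t[6] = t[1] = 10, the sequence is periodic with period 5.
(63 - 1) mod 5 = 2, so t[63] = t[3] = 2.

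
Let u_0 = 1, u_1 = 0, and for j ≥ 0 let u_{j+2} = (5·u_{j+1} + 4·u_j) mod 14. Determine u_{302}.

8

We have u_0 = 1,  u_1 = 0,  u_2 = 4,  u_3 = 6,  u_4 = 4,  u_5 = 2,  u_6 = 12,  u_7 = 12,  u_8 = 10,  u_9 = 0,  u_{10} = 12,  u_{11} = 4,  u_{12} = 12,  u_{13} = 6,  u_{14} = 8,  u_{15} = 8,  u_{16} = 2,  u_{17} = 0,  u_{18} = 8,  u_{19} = 12,  u_{20} = 8,  u_{21} = 4,  u_{22} = 10,  u_{23} = 10,  u_{24} = 6,  u_{25} = 0,  u_{26} = 10,  u_{27} = 8,  u_{28} = 10,  u_{29} = 12,  u_{30} = 2,  u_{31} = 2,  u_{32} = 4,  u_{33} = 0,  u_{34} = 2,  u_{35} = 10,  u_{36} = 2,  u_{37} = 8,  u_{38} = 6,  u_{39} = 6,  u_{40} = 12,  u_{41} = 0,  u_{42} = 6,  u_{43} = 2,  u_{44} = 6,  u_{45} = 10,  u_{46} = 4,  u_{47} = 4,  u_{48} = 8,  u_{49} = 0,  u_{50} = 4.
Since (u_{49}, u_{50}) = (u_1, u_2) = (0, 4) (two consecutive terms determine the rest), the sequence is eventually periodic: after a pre-period of length 1 it cycles with period 48.
For j ≥ 1, u_j depends only on (j - 1) mod 48. (302 - 1) mod 48 = 13, so u_{302} = u_{14} = 8.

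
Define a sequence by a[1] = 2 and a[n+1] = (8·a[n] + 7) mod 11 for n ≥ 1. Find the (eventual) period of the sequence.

10

Computing terms: a[1] = 2, a[2] = 1, a[3] = 4, a[4] = 6, a[5] = 0, a[6] = 7, a[7] = 8, a[8] = 5, a[9] = 3, a[10] = 9, a[11] = 2.
Since a[11] = a[1] = 2, the sequence is periodic with period 10.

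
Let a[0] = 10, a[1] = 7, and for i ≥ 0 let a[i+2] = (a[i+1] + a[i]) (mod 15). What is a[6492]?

Listing terms: a[0] = 10,  a[1] = 7,  a[2] = 2,  a[3] = 9,  a[4] = 11,  a[5] = 5,  a[6] = 1,  a[7] = 6,  a[8] = 7,  a[9] = 13,  a[10] = 5,  a[11] = 3,  a[12] = 8,  a[13] = 11,  a[14] = 4,  a[15] = 0,  a[16] = 4,  a[17] = 4,  a[18] = 8,  a[19] = 12,  a[20] = 5,  a[21] = 2,  a[22] = 7,  a[23] = 9,  a[24] = 1,  a[25] = 10,  a[26] = 11,  a[27] = 6,  a[28] = 2,  a[29] = 8,  a[30] = 10,  a[31] = 3,  a[32] = 13,  a[33] = 1,  a[34] = 14,  a[35] = 0,  a[36] = 14,  a[37] = 14,  a[38] = 13,  a[39] = 12,  a[40] = 10,  a[41] = 7.
The sequence repeats with period 40.
(6492 - 0) mod 40 = 12, so a[6492] = a[12] = 8.

8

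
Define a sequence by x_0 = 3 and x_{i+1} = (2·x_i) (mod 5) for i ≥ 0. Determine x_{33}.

x_0 = 3,  x_1 = 1,  x_2 = 2,  x_3 = 4,  x_4 = 3.
Since x_4 = x_0 = 3, the sequence is periodic with period 4.
(33 - 0) mod 4 = 1, so x_{33} = x_1 = 1.

1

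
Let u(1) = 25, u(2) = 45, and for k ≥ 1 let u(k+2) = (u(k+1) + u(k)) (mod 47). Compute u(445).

Computing terms: u(1) = 25; u(2) = 45; u(3) = 23; u(4) = 21; u(5) = 44; u(6) = 18; u(7) = 15; u(8) = 33; u(9) = 1; u(10) = 34; u(11) = 35; u(12) = 22; u(13) = 10; u(14) = 32; u(15) = 42; u(16) = 27; u(17) = 22; u(18) = 2; u(19) = 24; u(20) = 26; u(21) = 3; u(22) = 29; u(23) = 32; u(24) = 14; u(25) = 46; u(26) = 13; u(27) = 12; u(28) = 25; u(29) = 37; u(30) = 15; u(31) = 5; u(32) = 20; u(33) = 25; u(34) = 45.
The sequence repeats with period 32.
(445 - 1) mod 32 = 28, so u(445) = u(29) = 37.

37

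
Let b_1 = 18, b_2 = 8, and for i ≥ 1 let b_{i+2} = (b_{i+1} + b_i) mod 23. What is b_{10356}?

We have b_1 = 18, b_2 = 8, b_3 = 3, b_4 = 11, b_5 = 14, b_6 = 2, b_7 = 16, b_8 = 18, b_9 = 11, b_{10} = 6, b_{11} = 17, b_{12} = 0, b_{13} = 17, b_{14} = 17, b_{15} = 11, b_{16} = 5, b_{17} = 16, b_{18} = 21, b_{19} = 14, b_{20} = 12, b_{21} = 3, b_{22} = 15, b_{23} = 18, b_{24} = 10, b_{25} = 5, b_{26} = 15, b_{27} = 20, b_{28} = 12, b_{29} = 9, b_{30} = 21, b_{31} = 7, b_{32} = 5, b_{33} = 12, b_{34} = 17, b_{35} = 6, b_{36} = 0, b_{37} = 6, b_{38} = 6, b_{39} = 12, b_{40} = 18, b_{41} = 7, b_{42} = 2, b_{43} = 9, b_{44} = 11, b_{45} = 20, b_{46} = 8, b_{47} = 5, b_{48} = 13, b_{49} = 18, b_{50} = 8.
The sequence repeats with period 48.
(10356 - 1) mod 48 = 35, so b_{10356} = b_{36} = 0.

0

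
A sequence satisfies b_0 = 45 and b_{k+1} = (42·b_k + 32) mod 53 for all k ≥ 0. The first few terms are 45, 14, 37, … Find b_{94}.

Listing terms: b_0 = 45,  b_1 = 14,  b_2 = 37,  b_3 = 49,  b_4 = 23,  b_5 = 44,  b_6 = 25,  b_7 = 22,  b_8 = 2,  b_9 = 10,  b_{10} = 28,  b_{11} = 42,  b_{12} = 47,  b_{13} = 45.
Since b_{13} = b_0 = 45, the sequence is periodic with period 13.
So b_{94} = b_{0 + ((94-0) mod 13)} = b_3 = 49.

49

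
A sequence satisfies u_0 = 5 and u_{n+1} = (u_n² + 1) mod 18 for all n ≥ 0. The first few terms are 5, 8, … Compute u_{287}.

Computing terms: u_0 = 5,  u_1 = 8,  u_2 = 11,  u_3 = 14,  u_4 = 17,  u_5 = 2,  u_6 = 5.
Since u_6 = u_0 = 5, the sequence is periodic with period 6.
(287 - 0) mod 6 = 5, so u_{287} = u_5 = 2.

2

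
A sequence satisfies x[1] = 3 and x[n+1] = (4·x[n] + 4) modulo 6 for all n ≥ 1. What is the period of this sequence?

3

We have x[1] = 3, x[2] = 4, x[3] = 2, x[4] = 0, x[5] = 4.
Since x[5] = x[2] = 4, the sequence is eventually periodic: after a pre-period of length 1 it cycles with period 3.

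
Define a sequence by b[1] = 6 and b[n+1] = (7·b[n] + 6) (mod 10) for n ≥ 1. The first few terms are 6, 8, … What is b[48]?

Computing terms: b[1] = 6; b[2] = 8; b[3] = 2; b[4] = 0; b[5] = 6.
The sequence repeats with period 4.
So b[48] = b[1 + ((48-1) mod 4)] = b[4] = 0.

0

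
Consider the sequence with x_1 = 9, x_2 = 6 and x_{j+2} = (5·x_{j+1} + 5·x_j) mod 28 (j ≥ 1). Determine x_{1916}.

10

x_1 = 9,  x_2 = 6,  x_3 = 19,  x_4 = 13,  x_5 = 20,  x_6 = 25,  x_7 = 1,  x_8 = 18,  x_9 = 11,  x_{10} = 5,  x_{11} = 24,  x_{12} = 5,  x_{13} = 5,  x_{14} = 22,  x_{15} = 23,  x_{16} = 1,  x_{17} = 8,  x_{18} = 17,  x_{19} = 13,  x_{20} = 10,  x_{21} = 3,  x_{22} = 9,  x_{23} = 4,  x_{24} = 9,  x_{25} = 9,  x_{26} = 6.
Since (x_{25}, x_{26}) = (x_1, x_2) = (9, 6) (two consecutive terms determine the rest), the sequence is periodic with period 24.
So x_{1916} = x_{1 + ((1916-1) mod 24)} = x_{20} = 10.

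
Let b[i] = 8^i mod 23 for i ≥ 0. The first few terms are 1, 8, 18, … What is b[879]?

3

We have b[0] = 1,  b[1] = 8,  b[2] = 18,  b[3] = 6,  b[4] = 2,  b[5] = 16,  b[6] = 13,  b[7] = 12,  b[8] = 4,  b[9] = 9,  b[10] = 3,  b[11] = 1.
The sequence repeats with period 11.
So b[879] = b[0 + ((879-0) mod 11)] = b[10] = 3.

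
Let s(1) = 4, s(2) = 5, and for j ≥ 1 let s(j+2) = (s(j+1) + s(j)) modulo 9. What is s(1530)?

8

Computing terms: s(1) = 4; s(2) = 5; s(3) = 0; s(4) = 5; s(5) = 5; s(6) = 1; s(7) = 6; s(8) = 7; s(9) = 4; s(10) = 2; s(11) = 6; s(12) = 8; s(13) = 5; s(14) = 4; s(15) = 0; s(16) = 4; s(17) = 4; s(18) = 8; s(19) = 3; s(20) = 2; s(21) = 5; s(22) = 7; s(23) = 3; s(24) = 1; s(25) = 4; s(26) = 5.
Since (s(25), s(26)) = (s(1), s(2)) = (4, 5) (two consecutive terms determine the rest), the sequence is periodic with period 24.
(1530 - 1) mod 24 = 17, so s(1530) = s(18) = 8.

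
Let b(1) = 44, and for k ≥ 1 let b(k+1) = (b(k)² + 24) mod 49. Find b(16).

12

Computing terms: b(1) = 44; b(2) = 0; b(3) = 24; b(4) = 12; b(5) = 21; b(6) = 24.
Since b(6) = b(3) = 24, the sequence is eventually periodic: after a pre-period of length 2 it cycles with period 3.
For k ≥ 3, b(k) depends only on (k - 3) mod 3. (16 - 3) mod 3 = 1, so b(16) = b(4) = 12.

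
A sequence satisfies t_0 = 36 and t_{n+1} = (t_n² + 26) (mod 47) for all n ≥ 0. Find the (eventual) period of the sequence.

Computing terms: t_0 = 36,  t_1 = 6,  t_2 = 15,  t_3 = 16,  t_4 = 0,  t_5 = 26,  t_6 = 44,  t_7 = 35,  t_8 = 29,  t_9 = 21,  t_{10} = 44.
Since t_{10} = t_6 = 44, the sequence is eventually periodic: after a pre-period of length 6 it cycles with period 4.

4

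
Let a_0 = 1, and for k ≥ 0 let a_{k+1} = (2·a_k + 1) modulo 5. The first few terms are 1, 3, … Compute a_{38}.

2

We have a_0 = 1, a_1 = 3, a_2 = 2, a_3 = 0, a_4 = 1.
The sequence repeats with period 4.
So a_{38} = a_{0 + ((38-0) mod 4)} = a_2 = 2.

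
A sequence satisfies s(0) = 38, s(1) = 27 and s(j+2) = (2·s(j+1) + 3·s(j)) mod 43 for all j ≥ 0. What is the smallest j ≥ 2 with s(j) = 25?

11

Computing terms: s(0) = 38; s(1) = 27; s(2) = 39; s(3) = 30; s(4) = 5; s(5) = 14; s(6) = 0; s(7) = 42; s(8) = 41; s(9) = 36; s(10) = 23; s(11) = 25; s(12) = 33; s(13) = 12; s(14) = 37; s(15) = 24; s(16) = 30; s(17) = 3; s(18) = 10; s(19) = 29; s(20) = 2; s(21) = 5; s(22) = 16; s(23) = 4; s(24) = 13; s(25) = 38; s(26) = 29; s(27) = 0; s(28) = 1; s(29) = 2; s(30) = 7; s(31) = 20; s(32) = 18; s(33) = 10; s(34) = 31; s(35) = 6; s(36) = 19; s(37) = 13; s(38) = 40; s(39) = 33; s(40) = 14; s(41) = 41; s(42) = 38; s(43) = 27.
The sequence repeats with period 42.
The value 25 first appears (with j ≥ 2) at s(11).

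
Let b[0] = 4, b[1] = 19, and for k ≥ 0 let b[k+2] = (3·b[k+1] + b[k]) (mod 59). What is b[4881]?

1

Listing terms: b[0] = 4; b[1] = 19; b[2] = 2; b[3] = 25; b[4] = 18; b[5] = 20; b[6] = 19; b[7] = 18; b[8] = 14; b[9] = 1; b[10] = 17; b[11] = 52; b[12] = 55; b[13] = 40; b[14] = 57; b[15] = 34; b[16] = 41; b[17] = 39; b[18] = 40; b[19] = 41; b[20] = 45; b[21] = 58; b[22] = 42; b[23] = 7; b[24] = 4; b[25] = 19.
The sequence repeats with period 24.
So b[4881] = b[0 + ((4881-0) mod 24)] = b[9] = 1.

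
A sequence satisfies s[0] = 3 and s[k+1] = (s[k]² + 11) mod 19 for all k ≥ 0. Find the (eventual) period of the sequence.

3

We have s[0] = 3,  s[1] = 1,  s[2] = 12,  s[3] = 3.
The sequence repeats with period 3.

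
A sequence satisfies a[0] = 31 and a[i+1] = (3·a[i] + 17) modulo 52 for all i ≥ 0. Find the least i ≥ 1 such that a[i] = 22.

5

Listing terms: a[0] = 31,  a[1] = 6,  a[2] = 35,  a[3] = 18,  a[4] = 19,  a[5] = 22,  a[6] = 31.
The sequence repeats with period 6.
The value 22 first appears (with i ≥ 1) at a[5].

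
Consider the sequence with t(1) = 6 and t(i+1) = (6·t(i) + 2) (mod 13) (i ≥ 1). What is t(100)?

t(1) = 6; t(2) = 12; t(3) = 9; t(4) = 4; t(5) = 0; t(6) = 2; t(7) = 1; t(8) = 8; t(9) = 11; t(10) = 3; t(11) = 7; t(12) = 5; t(13) = 6.
The sequence repeats with period 12.
(100 - 1) mod 12 = 3, so t(100) = t(4) = 4.

4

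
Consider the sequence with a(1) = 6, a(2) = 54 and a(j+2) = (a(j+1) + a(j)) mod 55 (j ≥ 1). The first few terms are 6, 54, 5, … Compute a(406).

13

Listing terms: a(1) = 6,  a(2) = 54,  a(3) = 5,  a(4) = 4,  a(5) = 9,  a(6) = 13,  a(7) = 22,  a(8) = 35,  a(9) = 2,  a(10) = 37,  a(11) = 39,  a(12) = 21,  a(13) = 5,  a(14) = 26,  a(15) = 31,  a(16) = 2,  a(17) = 33,  a(18) = 35,  a(19) = 13,  a(20) = 48,  a(21) = 6,  a(22) = 54.
The sequence repeats with period 20.
So a(406) = a(1 + ((406-1) mod 20)) = a(6) = 13.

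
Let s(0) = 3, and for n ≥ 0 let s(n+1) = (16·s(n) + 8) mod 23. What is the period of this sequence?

Computing terms: s(0) = 3; s(1) = 10; s(2) = 7; s(3) = 5; s(4) = 19; s(5) = 13; s(6) = 9; s(7) = 14; s(8) = 2; s(9) = 17; s(10) = 4; s(11) = 3.
The sequence repeats with period 11.

11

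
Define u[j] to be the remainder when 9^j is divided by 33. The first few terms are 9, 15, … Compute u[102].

Listing terms: u[1] = 9,  u[2] = 15,  u[3] = 3,  u[4] = 27,  u[5] = 12,  u[6] = 9.
Since u[6] = u[1] = 9, the sequence is periodic with period 5.
So u[102] = u[1 + ((102-1) mod 5)] = u[2] = 15.

15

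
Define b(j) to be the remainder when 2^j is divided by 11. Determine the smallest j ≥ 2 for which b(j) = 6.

9

b(1) = 2,  b(2) = 4,  b(3) = 8,  b(4) = 5,  b(5) = 10,  b(6) = 9,  b(7) = 7,  b(8) = 3,  b(9) = 6,  b(10) = 1,  b(11) = 2.
The sequence repeats with period 10.
The value 6 first appears (with j ≥ 2) at b(9).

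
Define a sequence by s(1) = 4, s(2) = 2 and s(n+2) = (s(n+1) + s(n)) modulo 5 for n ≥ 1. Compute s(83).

1

Computing terms: s(1) = 4,  s(2) = 2,  s(3) = 1,  s(4) = 3,  s(5) = 4,  s(6) = 2.
Since (s(5), s(6)) = (s(1), s(2)) = (4, 2) (two consecutive terms determine the rest), the sequence is periodic with period 4.
(83 - 1) mod 4 = 2, so s(83) = s(3) = 1.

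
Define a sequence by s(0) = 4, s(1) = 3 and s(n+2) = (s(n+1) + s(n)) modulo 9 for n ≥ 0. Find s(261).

3

s(0) = 4,  s(1) = 3,  s(2) = 7,  s(3) = 1,  s(4) = 8,  s(5) = 0,  s(6) = 8,  s(7) = 8,  s(8) = 7,  s(9) = 6,  s(10) = 4,  s(11) = 1,  s(12) = 5,  s(13) = 6,  s(14) = 2,  s(15) = 8,  s(16) = 1,  s(17) = 0,  s(18) = 1,  s(19) = 1,  s(20) = 2,  s(21) = 3,  s(22) = 5,  s(23) = 8,  s(24) = 4,  s(25) = 3.
The sequence repeats with period 24.
(261 - 0) mod 24 = 21, so s(261) = s(21) = 3.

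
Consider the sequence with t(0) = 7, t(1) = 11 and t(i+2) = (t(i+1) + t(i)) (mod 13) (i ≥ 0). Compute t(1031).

t(0) = 7; t(1) = 11; t(2) = 5; t(3) = 3; t(4) = 8; t(5) = 11; t(6) = 6; t(7) = 4; t(8) = 10; t(9) = 1; t(10) = 11; t(11) = 12; t(12) = 10; t(13) = 9; t(14) = 6; t(15) = 2; t(16) = 8; t(17) = 10; t(18) = 5; t(19) = 2; t(20) = 7; t(21) = 9; t(22) = 3; t(23) = 12; t(24) = 2; t(25) = 1; t(26) = 3; t(27) = 4; t(28) = 7; t(29) = 11.
Since (t(28), t(29)) = (t(0), t(1)) = (7, 11) (two consecutive terms determine the rest), the sequence is periodic with period 28.
So t(1031) = t(0 + ((1031-0) mod 28)) = t(23) = 12.

12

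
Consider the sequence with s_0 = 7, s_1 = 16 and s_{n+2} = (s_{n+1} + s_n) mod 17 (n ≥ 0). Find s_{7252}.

2

Listing terms: s_0 = 7,  s_1 = 16,  s_2 = 6,  s_3 = 5,  s_4 = 11,  s_5 = 16,  s_6 = 10,  s_7 = 9,  s_8 = 2,  s_9 = 11,  s_{10} = 13,  s_{11} = 7,  s_{12} = 3,  s_{13} = 10,  s_{14} = 13,  s_{15} = 6,  s_{16} = 2,  s_{17} = 8,  s_{18} = 10,  s_{19} = 1,  s_{20} = 11,  s_{21} = 12,  s_{22} = 6,  s_{23} = 1,  s_{24} = 7,  s_{25} = 8,  s_{26} = 15,  s_{27} = 6,  s_{28} = 4,  s_{29} = 10,  s_{30} = 14,  s_{31} = 7,  s_{32} = 4,  s_{33} = 11,  s_{34} = 15,  s_{35} = 9,  s_{36} = 7,  s_{37} = 16.
Since (s_{36}, s_{37}) = (s_0, s_1) = (7, 16) (two consecutive terms determine the rest), the sequence is periodic with period 36.
(7252 - 0) mod 36 = 16, so s_{7252} = s_{16} = 2.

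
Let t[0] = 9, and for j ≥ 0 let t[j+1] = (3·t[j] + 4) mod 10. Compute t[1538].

7

Listing terms: t[0] = 9,  t[1] = 1,  t[2] = 7,  t[3] = 5,  t[4] = 9.
Since t[4] = t[0] = 9, the sequence is periodic with period 4.
(1538 - 0) mod 4 = 2, so t[1538] = t[2] = 7.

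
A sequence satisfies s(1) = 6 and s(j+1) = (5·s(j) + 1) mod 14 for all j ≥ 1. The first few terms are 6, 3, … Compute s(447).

Computing terms: s(1) = 6, s(2) = 3, s(3) = 2, s(4) = 11, s(5) = 0, s(6) = 1, s(7) = 6.
The sequence repeats with period 6.
(447 - 1) mod 6 = 2, so s(447) = s(3) = 2.

2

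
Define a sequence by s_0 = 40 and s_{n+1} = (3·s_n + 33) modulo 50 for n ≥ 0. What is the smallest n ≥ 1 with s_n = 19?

s_0 = 40; s_1 = 3; s_2 = 42; s_3 = 9; s_4 = 10; s_5 = 13; s_6 = 22; s_7 = 49; s_8 = 30; s_9 = 23; s_{10} = 2; s_{11} = 39; s_{12} = 0; s_{13} = 33; s_{14} = 32; s_{15} = 29; s_{16} = 20; s_{17} = 43; s_{18} = 12; s_{19} = 19; s_{20} = 40.
The sequence repeats with period 20.
The value 19 first appears (with n ≥ 1) at s_{19}.

19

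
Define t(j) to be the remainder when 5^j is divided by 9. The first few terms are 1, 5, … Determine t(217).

Listing terms: t(0) = 1; t(1) = 5; t(2) = 7; t(3) = 8; t(4) = 4; t(5) = 2; t(6) = 1.
Since t(6) = t(0) = 1, the sequence is periodic with period 6.
(217 - 0) mod 6 = 1, so t(217) = t(1) = 5.

5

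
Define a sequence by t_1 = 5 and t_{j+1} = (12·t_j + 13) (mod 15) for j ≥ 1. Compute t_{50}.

13

Listing terms: t_1 = 5,  t_2 = 13,  t_3 = 4,  t_4 = 1,  t_5 = 10,  t_6 = 13.
Since t_6 = t_2 = 13, the sequence is eventually periodic: after a pre-period of length 1 it cycles with period 4.
For j ≥ 2, t_j depends only on (j - 2) mod 4. (50 - 2) mod 4 = 0, so t_{50} = t_2 = 13.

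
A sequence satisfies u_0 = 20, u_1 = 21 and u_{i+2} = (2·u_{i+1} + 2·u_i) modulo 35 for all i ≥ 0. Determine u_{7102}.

Computing terms: u_0 = 20; u_1 = 21; u_2 = 12; u_3 = 31; u_4 = 16; u_5 = 24; u_6 = 10; u_7 = 33; u_8 = 16; u_9 = 28; u_{10} = 18; u_{11} = 22; u_{12} = 10; u_{13} = 29; u_{14} = 8; u_{15} = 4; u_{16} = 24; u_{17} = 21; u_{18} = 20; u_{19} = 12; u_{20} = 29; u_{21} = 12; u_{22} = 12; u_{23} = 13; u_{24} = 15; u_{25} = 21; u_{26} = 2; u_{27} = 11; u_{28} = 26; u_{29} = 4; u_{30} = 25; u_{31} = 23; u_{32} = 26; u_{33} = 28; u_{34} = 3; u_{35} = 27; u_{36} = 25; u_{37} = 34; u_{38} = 13; u_{39} = 24; u_{40} = 4; u_{41} = 21; u_{42} = 15; u_{43} = 2; u_{44} = 34; u_{45} = 2; u_{46} = 2; u_{47} = 8; u_{48} = 20; u_{49} = 21.
Since (u_{48}, u_{49}) = (u_0, u_1) = (20, 21) (two consecutive terms determine the rest), the sequence is periodic with period 48.
(7102 - 0) mod 48 = 46, so u_{7102} = u_{46} = 2.

2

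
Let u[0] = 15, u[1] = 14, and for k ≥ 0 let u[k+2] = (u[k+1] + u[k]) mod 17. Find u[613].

14

We have u[0] = 15, u[1] = 14, u[2] = 12, u[3] = 9, u[4] = 4, u[5] = 13, u[6] = 0, u[7] = 13, u[8] = 13, u[9] = 9, u[10] = 5, u[11] = 14, u[12] = 2, u[13] = 16, u[14] = 1, u[15] = 0, u[16] = 1, u[17] = 1, u[18] = 2, u[19] = 3, u[20] = 5, u[21] = 8, u[22] = 13, u[23] = 4, u[24] = 0, u[25] = 4, u[26] = 4, u[27] = 8, u[28] = 12, u[29] = 3, u[30] = 15, u[31] = 1, u[32] = 16, u[33] = 0, u[34] = 16, u[35] = 16, u[36] = 15, u[37] = 14.
The sequence repeats with period 36.
So u[613] = u[0 + ((613-0) mod 36)] = u[1] = 14.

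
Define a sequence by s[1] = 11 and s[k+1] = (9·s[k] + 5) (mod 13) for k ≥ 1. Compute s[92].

0

s[1] = 11,  s[2] = 0,  s[3] = 5,  s[4] = 11.
Since s[4] = s[1] = 11, the sequence is periodic with period 3.
(92 - 1) mod 3 = 1, so s[92] = s[2] = 0.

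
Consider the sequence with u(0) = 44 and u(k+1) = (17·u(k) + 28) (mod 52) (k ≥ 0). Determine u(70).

20

Listing terms: u(0) = 44, u(1) = 48, u(2) = 12, u(3) = 24, u(4) = 20, u(5) = 4, u(6) = 44.
Since u(6) = u(0) = 44, the sequence is periodic with period 6.
(70 - 0) mod 6 = 4, so u(70) = u(4) = 20.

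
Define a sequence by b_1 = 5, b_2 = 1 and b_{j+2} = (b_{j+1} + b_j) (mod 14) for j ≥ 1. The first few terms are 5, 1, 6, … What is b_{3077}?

13

Listing terms: b_1 = 5, b_2 = 1, b_3 = 6, b_4 = 7, b_5 = 13, b_6 = 6, b_7 = 5, b_8 = 11, b_9 = 2, b_{10} = 13, b_{11} = 1, b_{12} = 0, b_{13} = 1, b_{14} = 1, b_{15} = 2, b_{16} = 3, b_{17} = 5, b_{18} = 8, b_{19} = 13, b_{20} = 7, b_{21} = 6, b_{22} = 13, b_{23} = 5, b_{24} = 4, b_{25} = 9, b_{26} = 13, b_{27} = 8, b_{28} = 7, b_{29} = 1, b_{30} = 8, b_{31} = 9, b_{32} = 3, b_{33} = 12, b_{34} = 1, b_{35} = 13, b_{36} = 0, b_{37} = 13, b_{38} = 13, b_{39} = 12, b_{40} = 11, b_{41} = 9, b_{42} = 6, b_{43} = 1, b_{44} = 7, b_{45} = 8, b_{46} = 1, b_{47} = 9, b_{48} = 10, b_{49} = 5, b_{50} = 1.
Since (b_{49}, b_{50}) = (b_1, b_2) = (5, 1) (two consecutive terms determine the rest), the sequence is periodic with period 48.
(3077 - 1) mod 48 = 4, so b_{3077} = b_5 = 13.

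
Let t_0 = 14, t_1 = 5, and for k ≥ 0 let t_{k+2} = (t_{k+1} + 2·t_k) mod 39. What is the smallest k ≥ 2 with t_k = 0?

5

We have t_0 = 14,  t_1 = 5,  t_2 = 33,  t_3 = 4,  t_4 = 31,  t_5 = 0,  t_6 = 23,  t_7 = 23,  t_8 = 30,  t_9 = 37,  t_{10} = 19,  t_{11} = 15,  t_{12} = 14,  t_{13} = 5.
The sequence repeats with period 12.
The value 0 first appears (with k ≥ 2) at t_5.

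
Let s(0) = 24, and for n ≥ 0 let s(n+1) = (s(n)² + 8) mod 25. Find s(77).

9

s(0) = 24, s(1) = 9, s(2) = 14, s(3) = 4, s(4) = 24.
The sequence repeats with period 4.
So s(77) = s(0 + ((77-0) mod 4)) = s(1) = 9.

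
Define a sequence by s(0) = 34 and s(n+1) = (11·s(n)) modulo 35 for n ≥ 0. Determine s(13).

24

Computing terms: s(0) = 34, s(1) = 24, s(2) = 19, s(3) = 34.
The sequence repeats with period 3.
(13 - 0) mod 3 = 1, so s(13) = s(1) = 24.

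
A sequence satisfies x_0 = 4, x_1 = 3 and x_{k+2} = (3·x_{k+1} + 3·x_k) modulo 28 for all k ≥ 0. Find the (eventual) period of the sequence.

We have x_0 = 4; x_1 = 3; x_2 = 21; x_3 = 16; x_4 = 27; x_5 = 17; x_6 = 20; x_7 = 27; x_8 = 1; x_9 = 0; x_{10} = 3; x_{11} = 9; x_{12} = 8; x_{13} = 23; x_{14} = 9; x_{15} = 12; x_{16} = 7; x_{17} = 1; x_{18} = 24; x_{19} = 19; x_{20} = 17; x_{21} = 24; x_{22} = 11; x_{23} = 21; x_{24} = 12; x_{25} = 15; x_{26} = 25; x_{27} = 8; x_{28} = 15; x_{29} = 13; x_{30} = 0; x_{31} = 11; x_{32} = 5; x_{33} = 20; x_{34} = 19; x_{35} = 5; x_{36} = 16; x_{37} = 7; x_{38} = 13; x_{39} = 4; x_{40} = 23; x_{41} = 25; x_{42} = 4; x_{43} = 3.
Since (x_{42}, x_{43}) = (x_0, x_1) = (4, 3) (two consecutive terms determine the rest), the sequence is periodic with period 42.

42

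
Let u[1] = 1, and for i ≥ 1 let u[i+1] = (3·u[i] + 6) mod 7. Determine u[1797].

Computing terms: u[1] = 1; u[2] = 2; u[3] = 5; u[4] = 0; u[5] = 6; u[6] = 3; u[7] = 1.
The sequence repeats with period 6.
So u[1797] = u[1 + ((1797-1) mod 6)] = u[3] = 5.

5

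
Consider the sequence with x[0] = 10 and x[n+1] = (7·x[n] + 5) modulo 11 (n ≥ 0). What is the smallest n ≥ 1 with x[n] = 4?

x[0] = 10,  x[1] = 9,  x[2] = 2,  x[3] = 8,  x[4] = 6,  x[5] = 3,  x[6] = 4,  x[7] = 0,  x[8] = 5,  x[9] = 7,  x[10] = 10.
Since x[10] = x[0] = 10, the sequence is periodic with period 10.
The value 4 first appears (with n ≥ 1) at x[6].

6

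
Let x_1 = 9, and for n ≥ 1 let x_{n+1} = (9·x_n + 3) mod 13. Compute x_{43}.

9

Listing terms: x_1 = 9,  x_2 = 6,  x_3 = 5,  x_4 = 9.
The sequence repeats with period 3.
So x_{43} = x_{1 + ((43-1) mod 3)} = x_1 = 9.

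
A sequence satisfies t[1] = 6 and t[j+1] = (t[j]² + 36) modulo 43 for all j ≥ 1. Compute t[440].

7

Computing terms: t[1] = 6,  t[2] = 29,  t[3] = 17,  t[4] = 24,  t[5] = 10,  t[6] = 7,  t[7] = 42,  t[8] = 37,  t[9] = 29.
Since t[9] = t[2] = 29, the sequence is eventually periodic: after a pre-period of length 1 it cycles with period 7.
For j ≥ 2, t[j] depends only on (j - 2) mod 7. (440 - 2) mod 7 = 4, so t[440] = t[6] = 7.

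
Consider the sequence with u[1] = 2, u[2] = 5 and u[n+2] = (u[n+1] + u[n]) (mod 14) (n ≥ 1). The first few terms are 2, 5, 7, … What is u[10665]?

5

Computing terms: u[1] = 2,  u[2] = 5,  u[3] = 7,  u[4] = 12,  u[5] = 5,  u[6] = 3,  u[7] = 8,  u[8] = 11,  u[9] = 5,  u[10] = 2,  u[11] = 7,  u[12] = 9,  u[13] = 2,  u[14] = 11,  u[15] = 13,  u[16] = 10,  u[17] = 9,  u[18] = 5,  u[19] = 0,  u[20] = 5,  u[21] = 5,  u[22] = 10,  u[23] = 1,  u[24] = 11,  u[25] = 12,  u[26] = 9,  u[27] = 7,  u[28] = 2,  u[29] = 9,  u[30] = 11,  u[31] = 6,  u[32] = 3,  u[33] = 9,  u[34] = 12,  u[35] = 7,  u[36] = 5,  u[37] = 12,  u[38] = 3,  u[39] = 1,  u[40] = 4,  u[41] = 5,  u[42] = 9,  u[43] = 0,  u[44] = 9,  u[45] = 9,  u[46] = 4,  u[47] = 13,  u[48] = 3,  u[49] = 2,  u[50] = 5.
The sequence repeats with period 48.
(10665 - 1) mod 48 = 8, so u[10665] = u[9] = 5.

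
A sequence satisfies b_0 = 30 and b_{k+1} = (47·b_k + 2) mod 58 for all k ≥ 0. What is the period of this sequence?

28

We have b_0 = 30; b_1 = 20; b_2 = 14; b_3 = 22; b_4 = 50; b_5 = 32; b_6 = 56; b_7 = 24; b_8 = 28; b_9 = 42; b_{10} = 4; b_{11} = 16; b_{12} = 0; b_{13} = 2; b_{14} = 38; b_{15} = 48; b_{16} = 54; b_{17} = 46; b_{18} = 18; b_{19} = 36; b_{20} = 12; b_{21} = 44; b_{22} = 40; b_{23} = 26; b_{24} = 6; b_{25} = 52; b_{26} = 10; b_{27} = 8; b_{28} = 30.
Since b_{28} = b_0 = 30, the sequence is periodic with period 28.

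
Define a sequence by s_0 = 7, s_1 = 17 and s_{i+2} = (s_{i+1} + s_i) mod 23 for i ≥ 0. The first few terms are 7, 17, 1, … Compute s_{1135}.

s_0 = 7; s_1 = 17; s_2 = 1; s_3 = 18; s_4 = 19; s_5 = 14; s_6 = 10; s_7 = 1; s_8 = 11; s_9 = 12; s_{10} = 0; s_{11} = 12; s_{12} = 12; s_{13} = 1; s_{14} = 13; s_{15} = 14; s_{16} = 4; s_{17} = 18; s_{18} = 22; s_{19} = 17; s_{20} = 16; s_{21} = 10; s_{22} = 3; s_{23} = 13; s_{24} = 16; s_{25} = 6; s_{26} = 22; s_{27} = 5; s_{28} = 4; s_{29} = 9; s_{30} = 13; s_{31} = 22; s_{32} = 12; s_{33} = 11; s_{34} = 0; s_{35} = 11; s_{36} = 11; s_{37} = 22; s_{38} = 10; s_{39} = 9; s_{40} = 19; s_{41} = 5; s_{42} = 1; s_{43} = 6; s_{44} = 7; s_{45} = 13; s_{46} = 20; s_{47} = 10; s_{48} = 7; s_{49} = 17.
The sequence repeats with period 48.
So s_{1135} = s_{0 + ((1135-0) mod 48)} = s_{31} = 22.

22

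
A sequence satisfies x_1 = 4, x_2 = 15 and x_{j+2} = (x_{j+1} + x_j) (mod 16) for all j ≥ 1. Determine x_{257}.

Listing terms: x_1 = 4, x_2 = 15, x_3 = 3, x_4 = 2, x_5 = 5, x_6 = 7, x_7 = 12, x_8 = 3, x_9 = 15, x_{10} = 2, x_{11} = 1, x_{12} = 3, x_{13} = 4, x_{14} = 7, x_{15} = 11, x_{16} = 2, x_{17} = 13, x_{18} = 15, x_{19} = 12, x_{20} = 11, x_{21} = 7, x_{22} = 2, x_{23} = 9, x_{24} = 11, x_{25} = 4, x_{26} = 15.
The sequence repeats with period 24.
So x_{257} = x_{1 + ((257-1) mod 24)} = x_{17} = 13.

13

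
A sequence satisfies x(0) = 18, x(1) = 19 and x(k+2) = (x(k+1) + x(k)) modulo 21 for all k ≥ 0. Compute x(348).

12

x(0) = 18; x(1) = 19; x(2) = 16; x(3) = 14; x(4) = 9; x(5) = 2; x(6) = 11; x(7) = 13; x(8) = 3; x(9) = 16; x(10) = 19; x(11) = 14; x(12) = 12; x(13) = 5; x(14) = 17; x(15) = 1; x(16) = 18; x(17) = 19.
The sequence repeats with period 16.
So x(348) = x(0 + ((348-0) mod 16)) = x(12) = 12.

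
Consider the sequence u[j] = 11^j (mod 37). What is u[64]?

u[0] = 1, u[1] = 11, u[2] = 10, u[3] = 36, u[4] = 26, u[5] = 27, u[6] = 1.
The sequence repeats with period 6.
So u[64] = u[0 + ((64-0) mod 6)] = u[4] = 26.

26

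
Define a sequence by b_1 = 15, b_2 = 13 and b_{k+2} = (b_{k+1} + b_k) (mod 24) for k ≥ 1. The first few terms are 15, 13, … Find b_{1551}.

We have b_1 = 15; b_2 = 13; b_3 = 4; b_4 = 17; b_5 = 21; b_6 = 14; b_7 = 11; b_8 = 1; b_9 = 12; b_{10} = 13; b_{11} = 1; b_{12} = 14; b_{13} = 15; b_{14} = 5; b_{15} = 20; b_{16} = 1; b_{17} = 21; b_{18} = 22; b_{19} = 19; b_{20} = 17; b_{21} = 12; b_{22} = 5; b_{23} = 17; b_{24} = 22; b_{25} = 15; b_{26} = 13.
The sequence repeats with period 24.
So b_{1551} = b_{1 + ((1551-1) mod 24)} = b_{15} = 20.

20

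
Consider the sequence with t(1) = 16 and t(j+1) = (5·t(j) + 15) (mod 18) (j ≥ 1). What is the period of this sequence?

Listing terms: t(1) = 16; t(2) = 5; t(3) = 4; t(4) = 17; t(5) = 10; t(6) = 11; t(7) = 16.
The sequence repeats with period 6.

6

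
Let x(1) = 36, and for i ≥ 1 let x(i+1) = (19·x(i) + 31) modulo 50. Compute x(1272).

15

x(1) = 36,  x(2) = 15,  x(3) = 16,  x(4) = 35,  x(5) = 46,  x(6) = 5,  x(7) = 26,  x(8) = 25,  x(9) = 6,  x(10) = 45,  x(11) = 36.
Since x(11) = x(1) = 36, the sequence is periodic with period 10.
(1272 - 1) mod 10 = 1, so x(1272) = x(2) = 15.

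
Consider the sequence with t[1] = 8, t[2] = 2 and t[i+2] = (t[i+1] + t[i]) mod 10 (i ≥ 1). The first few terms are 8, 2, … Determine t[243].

0

Listing terms: t[1] = 8; t[2] = 2; t[3] = 0; t[4] = 2; t[5] = 2; t[6] = 4; t[7] = 6; t[8] = 0; t[9] = 6; t[10] = 6; t[11] = 2; t[12] = 8; t[13] = 0; t[14] = 8; t[15] = 8; t[16] = 6; t[17] = 4; t[18] = 0; t[19] = 4; t[20] = 4; t[21] = 8; t[22] = 2.
Since (t[21], t[22]) = (t[1], t[2]) = (8, 2) (two consecutive terms determine the rest), the sequence is periodic with period 20.
(243 - 1) mod 20 = 2, so t[243] = t[3] = 0.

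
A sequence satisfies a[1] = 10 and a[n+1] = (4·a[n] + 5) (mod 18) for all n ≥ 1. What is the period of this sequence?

Computing terms: a[1] = 10,  a[2] = 9,  a[3] = 5,  a[4] = 7,  a[5] = 15,  a[6] = 11,  a[7] = 13,  a[8] = 3,  a[9] = 17,  a[10] = 1,  a[11] = 9.
Since a[11] = a[2] = 9, the sequence is eventually periodic: after a pre-period of length 1 it cycles with period 9.

9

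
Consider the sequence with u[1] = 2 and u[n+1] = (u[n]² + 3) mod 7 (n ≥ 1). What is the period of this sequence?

Listing terms: u[1] = 2, u[2] = 0, u[3] = 3, u[4] = 5, u[5] = 0.
Since u[5] = u[2] = 0, the sequence is eventually periodic: after a pre-period of length 1 it cycles with period 3.

3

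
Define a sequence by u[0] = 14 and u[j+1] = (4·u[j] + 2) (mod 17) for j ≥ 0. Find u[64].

14

u[0] = 14, u[1] = 7, u[2] = 13, u[3] = 3, u[4] = 14.
Since u[4] = u[0] = 14, the sequence is periodic with period 4.
So u[64] = u[0 + ((64-0) mod 4)] = u[0] = 14.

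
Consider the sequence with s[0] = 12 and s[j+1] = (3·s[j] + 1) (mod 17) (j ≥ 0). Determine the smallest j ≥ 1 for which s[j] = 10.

2

Listing terms: s[0] = 12; s[1] = 3; s[2] = 10; s[3] = 14; s[4] = 9; s[5] = 11; s[6] = 0; s[7] = 1; s[8] = 4; s[9] = 13; s[10] = 6; s[11] = 2; s[12] = 7; s[13] = 5; s[14] = 16; s[15] = 15; s[16] = 12.
The sequence repeats with period 16.
The value 10 first appears (with j ≥ 1) at s[2].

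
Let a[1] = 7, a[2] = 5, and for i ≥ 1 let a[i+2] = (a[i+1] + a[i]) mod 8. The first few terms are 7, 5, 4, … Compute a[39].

Computing terms: a[1] = 7,  a[2] = 5,  a[3] = 4,  a[4] = 1,  a[5] = 5,  a[6] = 6,  a[7] = 3,  a[8] = 1,  a[9] = 4,  a[10] = 5,  a[11] = 1,  a[12] = 6,  a[13] = 7,  a[14] = 5.
The sequence repeats with period 12.
(39 - 1) mod 12 = 2, so a[39] = a[3] = 4.

4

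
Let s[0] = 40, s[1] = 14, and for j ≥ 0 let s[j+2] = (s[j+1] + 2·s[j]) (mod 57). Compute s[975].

Listing terms: s[0] = 40; s[1] = 14; s[2] = 37; s[3] = 8; s[4] = 25; s[5] = 41; s[6] = 34; s[7] = 2; s[8] = 13; s[9] = 17; s[10] = 43; s[11] = 20; s[12] = 49; s[13] = 32; s[14] = 16; s[15] = 23; s[16] = 55; s[17] = 44; s[18] = 40; s[19] = 14.
Since (s[18], s[19]) = (s[0], s[1]) = (40, 14) (two consecutive terms determine the rest), the sequence is periodic with period 18.
So s[975] = s[0 + ((975-0) mod 18)] = s[3] = 8.

8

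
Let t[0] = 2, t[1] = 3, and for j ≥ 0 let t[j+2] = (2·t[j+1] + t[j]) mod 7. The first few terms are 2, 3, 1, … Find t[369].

5

Computing terms: t[0] = 2,  t[1] = 3,  t[2] = 1,  t[3] = 5,  t[4] = 4,  t[5] = 6,  t[6] = 2,  t[7] = 3.
The sequence repeats with period 6.
So t[369] = t[0 + ((369-0) mod 6)] = t[3] = 5.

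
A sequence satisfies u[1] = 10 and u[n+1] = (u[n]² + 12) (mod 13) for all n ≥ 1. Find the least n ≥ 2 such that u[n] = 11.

3

We have u[1] = 10,  u[2] = 8,  u[3] = 11,  u[4] = 3,  u[5] = 8.
Since u[5] = u[2] = 8, the sequence is eventually periodic: after a pre-period of length 1 it cycles with period 3.
The value 11 first appears (with n ≥ 2) at u[3].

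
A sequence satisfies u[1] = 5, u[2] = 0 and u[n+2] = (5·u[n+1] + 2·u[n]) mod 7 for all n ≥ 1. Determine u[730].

0

u[1] = 5; u[2] = 0; u[3] = 3; u[4] = 1; u[5] = 4; u[6] = 1; u[7] = 6; u[8] = 4; u[9] = 4; u[10] = 0; u[11] = 1; u[12] = 5; u[13] = 6; u[14] = 5; u[15] = 2; u[16] = 6; u[17] = 6; u[18] = 0; u[19] = 5; u[20] = 4; u[21] = 2; u[22] = 4; u[23] = 3; u[24] = 2; u[25] = 2; u[26] = 0; u[27] = 4; u[28] = 6; u[29] = 3; u[30] = 6; u[31] = 1; u[32] = 3; u[33] = 3; u[34] = 0; u[35] = 6; u[36] = 2; u[37] = 1; u[38] = 2; u[39] = 5; u[40] = 1; u[41] = 1; u[42] = 0; u[43] = 2; u[44] = 3; u[45] = 5; u[46] = 3; u[47] = 4; u[48] = 5; u[49] = 5; u[50] = 0.
Since (u[49], u[50]) = (u[1], u[2]) = (5, 0) (two consecutive terms determine the rest), the sequence is periodic with period 48.
So u[730] = u[1 + ((730-1) mod 48)] = u[10] = 0.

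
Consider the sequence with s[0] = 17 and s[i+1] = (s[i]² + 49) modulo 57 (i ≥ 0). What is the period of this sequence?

3

We have s[0] = 17, s[1] = 53, s[2] = 8, s[3] = 56, s[4] = 50, s[5] = 41, s[6] = 20, s[7] = 50.
Since s[7] = s[4] = 50, the sequence is eventually periodic: after a pre-period of length 4 it cycles with period 3.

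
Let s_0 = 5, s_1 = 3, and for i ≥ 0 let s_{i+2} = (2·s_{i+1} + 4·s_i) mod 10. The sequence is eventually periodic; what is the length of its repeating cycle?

5

Computing terms: s_0 = 5, s_1 = 3, s_2 = 6, s_3 = 4, s_4 = 2, s_5 = 0, s_6 = 8, s_7 = 6, s_8 = 4.
Since (s_7, s_8) = (s_2, s_3) = (6, 4) (two consecutive terms determine the rest), the sequence is eventually periodic: after a pre-period of length 2 it cycles with period 5.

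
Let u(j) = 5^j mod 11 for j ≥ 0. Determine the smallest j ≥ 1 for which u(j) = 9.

4

Listing terms: u(0) = 1, u(1) = 5, u(2) = 3, u(3) = 4, u(4) = 9, u(5) = 1.
Since u(5) = u(0) = 1, the sequence is periodic with period 5.
The value 9 first appears (with j ≥ 1) at u(4).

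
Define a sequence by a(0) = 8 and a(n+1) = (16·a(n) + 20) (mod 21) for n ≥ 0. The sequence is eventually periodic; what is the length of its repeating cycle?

a(0) = 8, a(1) = 1, a(2) = 15, a(3) = 8.
Since a(3) = a(0) = 8, the sequence is periodic with period 3.

3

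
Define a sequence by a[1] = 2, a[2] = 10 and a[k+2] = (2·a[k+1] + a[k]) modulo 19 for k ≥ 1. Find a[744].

3

Computing terms: a[1] = 2, a[2] = 10, a[3] = 3, a[4] = 16, a[5] = 16, a[6] = 10, a[7] = 17, a[8] = 6, a[9] = 10, a[10] = 7, a[11] = 5, a[12] = 17, a[13] = 1, a[14] = 0, a[15] = 1, a[16] = 2, a[17] = 5, a[18] = 12, a[19] = 10, a[20] = 13, a[21] = 17, a[22] = 9, a[23] = 16, a[24] = 3, a[25] = 3, a[26] = 9, a[27] = 2, a[28] = 13, a[29] = 9, a[30] = 12, a[31] = 14, a[32] = 2, a[33] = 18, a[34] = 0, a[35] = 18, a[36] = 17, a[37] = 14, a[38] = 7, a[39] = 9, a[40] = 6, a[41] = 2, a[42] = 10.
The sequence repeats with period 40.
(744 - 1) mod 40 = 23, so a[744] = a[24] = 3.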